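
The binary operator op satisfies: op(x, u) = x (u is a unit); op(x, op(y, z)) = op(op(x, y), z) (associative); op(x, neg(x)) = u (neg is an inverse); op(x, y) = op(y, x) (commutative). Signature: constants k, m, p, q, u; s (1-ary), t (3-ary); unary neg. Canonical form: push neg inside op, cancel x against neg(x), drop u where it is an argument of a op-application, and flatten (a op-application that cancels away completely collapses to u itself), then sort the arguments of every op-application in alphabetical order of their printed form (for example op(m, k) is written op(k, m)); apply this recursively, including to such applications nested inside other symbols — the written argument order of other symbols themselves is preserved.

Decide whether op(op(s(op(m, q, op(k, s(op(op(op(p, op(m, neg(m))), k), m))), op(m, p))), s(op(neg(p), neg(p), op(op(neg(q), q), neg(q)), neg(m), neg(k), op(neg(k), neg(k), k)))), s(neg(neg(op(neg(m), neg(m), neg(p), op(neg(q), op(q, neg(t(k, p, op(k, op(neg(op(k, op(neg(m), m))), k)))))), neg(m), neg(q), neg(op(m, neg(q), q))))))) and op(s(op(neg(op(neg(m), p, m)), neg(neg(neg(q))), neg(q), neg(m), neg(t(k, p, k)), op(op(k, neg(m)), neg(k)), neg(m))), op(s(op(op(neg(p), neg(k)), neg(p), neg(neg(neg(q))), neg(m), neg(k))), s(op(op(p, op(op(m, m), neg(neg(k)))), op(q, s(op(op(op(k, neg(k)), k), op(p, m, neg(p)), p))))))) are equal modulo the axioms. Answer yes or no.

Left:  op(op(s(op(m, q, op(k, s(op(op(op(p, op(m, neg(m))), k), m))), op(m, p))), s(op(neg(p), neg(p), op(op(neg(q), q), neg(q)), neg(m), neg(k), op(neg(k), neg(k), k)))), s(neg(neg(op(neg(m), neg(m), neg(p), op(neg(q), op(q, neg(t(k, p, op(k, op(neg(op(k, op(neg(m), m))), k)))))), neg(m), neg(q), neg(op(m, neg(q), q)))))))
  Push neg inside:  distribute neg over op and collapse double neg
  Combine occurrences:  op(s(op(k, m, m, p, q, s(op(k, m, p)))), s(op(neg(k), neg(k), neg(m), neg(p), neg(p), neg(q))), s(op(neg(m), neg(m), neg(m), neg(m), neg(p), neg(q), neg(t(k, p, k)))))
Right:  op(s(op(neg(op(neg(m), p, m)), neg(neg(neg(q))), neg(q), neg(m), neg(t(k, p, k)), op(op(k, neg(m)), neg(k)), neg(m))), op(s(op(op(neg(p), neg(k)), neg(p), neg(neg(neg(q))), neg(m), neg(k))), s(op(op(p, op(op(m, m), neg(neg(k)))), op(q, s(op(op(op(k, neg(k)), k), op(p, m, neg(p)), p)))))))
  Push neg inside:  distribute neg over op and collapse double neg
  Collect terms:  op(s(op(neg(m), neg(m), neg(m), neg(p), neg(q), neg(q), neg(t(k, p, k)))), s(op(neg(k), neg(k), neg(m), neg(p), neg(p), neg(q))), s(op(k, m, m, p, q, s(op(k, m, p)))))
  Sort arguments:  op(s(op(k, m, m, p, q, s(op(k, m, p)))), s(op(neg(k), neg(k), neg(m), neg(p), neg(p), neg(q))), s(op(neg(m), neg(m), neg(m), neg(p), neg(q), neg(q), neg(t(k, p, k)))))

Answer: no — op(s(op(k, m, m, p, q, s(op(k, m, p)))), s(op(neg(k), neg(k), neg(m), neg(p), neg(p), neg(q))), s(op(neg(m), neg(m), neg(m), neg(m), neg(p), neg(q), neg(t(k, p, k))))) vs op(s(op(k, m, m, p, q, s(op(k, m, p)))), s(op(neg(k), neg(k), neg(m), neg(p), neg(p), neg(q))), s(op(neg(m), neg(m), neg(m), neg(p), neg(q), neg(q), neg(t(k, p, k)))))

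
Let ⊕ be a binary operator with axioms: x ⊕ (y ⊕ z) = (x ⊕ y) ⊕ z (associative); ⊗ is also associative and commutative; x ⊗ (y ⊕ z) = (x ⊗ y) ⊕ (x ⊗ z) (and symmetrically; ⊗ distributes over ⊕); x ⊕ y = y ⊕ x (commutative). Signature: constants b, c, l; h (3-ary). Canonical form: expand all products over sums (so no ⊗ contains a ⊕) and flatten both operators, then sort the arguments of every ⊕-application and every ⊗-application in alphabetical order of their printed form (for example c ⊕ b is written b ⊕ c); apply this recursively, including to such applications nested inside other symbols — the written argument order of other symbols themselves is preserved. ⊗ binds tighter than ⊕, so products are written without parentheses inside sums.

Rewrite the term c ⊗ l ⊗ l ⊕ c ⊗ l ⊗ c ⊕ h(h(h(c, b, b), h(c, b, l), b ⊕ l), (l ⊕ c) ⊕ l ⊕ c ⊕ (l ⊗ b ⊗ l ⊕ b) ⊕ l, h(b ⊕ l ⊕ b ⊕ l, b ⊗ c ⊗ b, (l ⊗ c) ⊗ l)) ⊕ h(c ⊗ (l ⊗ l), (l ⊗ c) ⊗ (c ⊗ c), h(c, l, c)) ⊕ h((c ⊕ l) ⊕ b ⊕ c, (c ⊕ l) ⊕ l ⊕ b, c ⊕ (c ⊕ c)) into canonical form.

Answer: c ⊗ c ⊗ l ⊕ c ⊗ l ⊗ l ⊕ h(b ⊕ c ⊕ c ⊕ l, b ⊕ c ⊕ l ⊕ l, c ⊕ c ⊕ c) ⊕ h(c ⊗ l ⊗ l, c ⊗ c ⊗ c ⊗ l, h(c, l, c)) ⊕ h(h(h(c, b, b), h(c, b, l), b ⊕ l), b ⊕ b ⊗ l ⊗ l ⊕ c ⊕ c ⊕ l ⊕ l ⊕ l, h(b ⊕ b ⊕ l ⊕ l, b ⊗ b ⊗ c, c ⊗ l ⊗ l))

Derivation:
Merge nested applications:  c ⊗ l ⊗ l ⊕ c ⊗ c ⊗ l ⊕ h(h(h(c, b, b), h(c, b, l), b ⊕ l), b ⊕ b ⊗ l ⊗ l ⊕ c ⊕ c ⊕ l ⊕ l ⊕ l, h(b ⊕ b ⊕ l ⊕ l, b ⊗ b ⊗ c, c ⊗ l ⊗ l)) ⊕ h(c ⊗ l ⊗ l, c ⊗ c ⊗ c ⊗ l, h(c, l, c)) ⊕ h(b ⊕ c ⊕ c ⊕ l, b ⊕ c ⊕ l ⊕ l, c ⊕ c ⊕ c)
Sort arguments:  c ⊗ c ⊗ l ⊕ c ⊗ l ⊗ l ⊕ h(b ⊕ c ⊕ c ⊕ l, b ⊕ c ⊕ l ⊕ l, c ⊕ c ⊕ c) ⊕ h(c ⊗ l ⊗ l, c ⊗ c ⊗ c ⊗ l, h(c, l, c)) ⊕ h(h(h(c, b, b), h(c, b, l), b ⊕ l), b ⊕ b ⊗ l ⊗ l ⊕ c ⊕ c ⊕ l ⊕ l ⊕ l, h(b ⊕ b ⊕ l ⊕ l, b ⊗ b ⊗ c, c ⊗ l ⊗ l))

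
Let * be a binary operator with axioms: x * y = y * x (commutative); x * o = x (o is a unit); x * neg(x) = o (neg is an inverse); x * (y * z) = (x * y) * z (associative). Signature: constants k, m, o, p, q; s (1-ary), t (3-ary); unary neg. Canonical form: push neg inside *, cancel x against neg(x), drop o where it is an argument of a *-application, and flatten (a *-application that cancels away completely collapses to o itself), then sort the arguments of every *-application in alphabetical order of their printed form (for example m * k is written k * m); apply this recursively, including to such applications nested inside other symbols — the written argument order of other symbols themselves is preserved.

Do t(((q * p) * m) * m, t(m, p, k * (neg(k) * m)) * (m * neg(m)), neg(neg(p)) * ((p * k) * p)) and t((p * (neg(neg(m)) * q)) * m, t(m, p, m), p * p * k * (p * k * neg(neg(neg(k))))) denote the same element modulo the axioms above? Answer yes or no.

Answer: yes — both canonical forms are t(m * m * p * q, t(m, p, m), k * p * p * p)

Derivation:
Left:  t(((q * p) * m) * m, t(m, p, k * (neg(k) * m)) * (m * neg(m)), neg(neg(p)) * ((p * k) * p))
  Work inside:  t(m, p, k * (neg(k) * m)) * (m * neg(m))
  Cancel:  m cancels
  Collect:  t(m, p, m)
  Rebuild:  t(m * m * p * q, t(m, p, m), k * p * p * p)
Right:  t((p * (neg(neg(m)) * q)) * m, t(m, p, m), p * p * k * (p * k * neg(neg(neg(k)))))
  Descend into:  p * p * k * (p * k * neg(neg(neg(k))))
  Push neg inside:  distribute neg over * and collapse double neg
  Collect:  p * p * p * k
  Sort:  k * p * p * p
  Rebuild:  t(m * m * p * q, t(m, p, m), k * p * p * p)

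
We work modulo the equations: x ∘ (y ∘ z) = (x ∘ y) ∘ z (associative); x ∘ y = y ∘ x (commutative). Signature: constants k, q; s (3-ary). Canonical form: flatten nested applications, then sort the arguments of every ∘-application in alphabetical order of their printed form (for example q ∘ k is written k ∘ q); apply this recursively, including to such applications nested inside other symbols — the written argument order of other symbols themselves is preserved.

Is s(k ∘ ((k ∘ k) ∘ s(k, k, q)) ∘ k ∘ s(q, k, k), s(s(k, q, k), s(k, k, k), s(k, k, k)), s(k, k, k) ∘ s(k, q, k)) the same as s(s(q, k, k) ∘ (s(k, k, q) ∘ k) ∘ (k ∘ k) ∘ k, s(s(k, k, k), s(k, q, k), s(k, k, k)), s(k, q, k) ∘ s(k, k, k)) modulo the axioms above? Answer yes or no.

Answer: no — s(k ∘ k ∘ k ∘ k ∘ s(k, k, q) ∘ s(q, k, k), s(s(k, q, k), s(k, k, k), s(k, k, k)), s(k, k, k) ∘ s(k, q, k)) vs s(k ∘ k ∘ k ∘ k ∘ s(k, k, q) ∘ s(q, k, k), s(s(k, k, k), s(k, q, k), s(k, k, k)), s(k, k, k) ∘ s(k, q, k))

Derivation:
Left:  s(k ∘ ((k ∘ k) ∘ s(k, k, q)) ∘ k ∘ s(q, k, k), s(s(k, q, k), s(k, k, k), s(k, k, k)), s(k, k, k) ∘ s(k, q, k))
  Descend into:  k ∘ ((k ∘ k) ∘ s(k, k, q)) ∘ k ∘ s(q, k, k)
  Merge nested applications:  k ∘ k ∘ k ∘ s(k, k, q) ∘ k ∘ s(q, k, k)
  Sort:  k ∘ k ∘ k ∘ k ∘ s(k, k, q) ∘ s(q, k, k)
  Put back:  s(k ∘ k ∘ k ∘ k ∘ s(k, k, q) ∘ s(q, k, k), s(s(k, q, k), s(k, k, k), s(k, k, k)), s(k, k, k) ∘ s(k, q, k))
Right:  s(s(q, k, k) ∘ (s(k, k, q) ∘ k) ∘ (k ∘ k) ∘ k, s(s(k, k, k), s(k, q, k), s(k, k, k)), s(k, q, k) ∘ s(k, k, k))
  Work inside:  s(q, k, k) ∘ (s(k, k, q) ∘ k) ∘ (k ∘ k) ∘ k
  Merge nested applications:  s(q, k, k) ∘ s(k, k, q) ∘ k ∘ k ∘ k ∘ k
  Sort arguments:  k ∘ k ∘ k ∘ k ∘ s(k, k, q) ∘ s(q, k, k)
  Put back:  s(k ∘ k ∘ k ∘ k ∘ s(k, k, q) ∘ s(q, k, k), s(s(k, k, k), s(k, q, k), s(k, k, k)), s(k, k, k) ∘ s(k, q, k))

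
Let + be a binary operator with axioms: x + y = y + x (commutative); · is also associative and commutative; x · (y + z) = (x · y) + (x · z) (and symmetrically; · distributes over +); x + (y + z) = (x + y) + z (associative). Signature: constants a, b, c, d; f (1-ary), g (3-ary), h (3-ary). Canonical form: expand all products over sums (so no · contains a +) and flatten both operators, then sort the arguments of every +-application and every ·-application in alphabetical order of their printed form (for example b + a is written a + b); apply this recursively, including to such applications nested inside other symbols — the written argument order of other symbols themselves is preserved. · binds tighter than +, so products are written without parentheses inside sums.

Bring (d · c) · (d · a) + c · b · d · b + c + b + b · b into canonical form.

Flatten:  a · c · d · d + b · b · c · d + c + b + b · b
Sort:  a · c · d · d + b + b · b + b · b · c · d + c

Answer: a · c · d · d + b + b · b + b · b · c · d + c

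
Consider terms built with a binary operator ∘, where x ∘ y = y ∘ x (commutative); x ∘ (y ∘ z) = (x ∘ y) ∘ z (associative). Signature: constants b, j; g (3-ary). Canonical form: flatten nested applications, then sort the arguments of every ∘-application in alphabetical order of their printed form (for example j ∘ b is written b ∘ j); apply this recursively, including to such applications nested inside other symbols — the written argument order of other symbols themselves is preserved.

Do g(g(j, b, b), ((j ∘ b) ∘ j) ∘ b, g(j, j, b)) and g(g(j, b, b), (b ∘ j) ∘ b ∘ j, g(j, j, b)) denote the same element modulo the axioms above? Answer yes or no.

Answer: yes — both canonical forms are g(g(j, b, b), b ∘ b ∘ j ∘ j, g(j, j, b))

Derivation:
Left:  g(g(j, b, b), ((j ∘ b) ∘ j) ∘ b, g(j, j, b))
  Descend into:  ((j ∘ b) ∘ j) ∘ b
  Flatten:  j ∘ b ∘ j ∘ b
  Sort arguments:  b ∘ b ∘ j ∘ j
  Rebuild:  g(g(j, b, b), b ∘ b ∘ j ∘ j, g(j, j, b))
Right:  g(g(j, b, b), (b ∘ j) ∘ b ∘ j, g(j, j, b))
  Descend into:  (b ∘ j) ∘ b ∘ j
  Flatten:  b ∘ j ∘ b ∘ j
  Order the arguments:  b ∘ b ∘ j ∘ j
  Put back:  g(g(j, b, b), b ∘ b ∘ j ∘ j, g(j, j, b))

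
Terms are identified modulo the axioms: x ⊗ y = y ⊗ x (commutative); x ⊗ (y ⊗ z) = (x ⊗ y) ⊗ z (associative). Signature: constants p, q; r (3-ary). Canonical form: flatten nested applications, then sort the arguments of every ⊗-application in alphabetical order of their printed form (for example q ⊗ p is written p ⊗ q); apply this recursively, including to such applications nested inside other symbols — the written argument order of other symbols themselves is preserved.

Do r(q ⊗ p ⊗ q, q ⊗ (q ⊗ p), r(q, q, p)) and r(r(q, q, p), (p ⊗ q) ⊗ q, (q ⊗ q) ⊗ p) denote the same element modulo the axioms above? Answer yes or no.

Answer: no — r(p ⊗ q ⊗ q, p ⊗ q ⊗ q, r(q, q, p)) vs r(r(q, q, p), p ⊗ q ⊗ q, p ⊗ q ⊗ q)

Derivation:
Left:  r(q ⊗ p ⊗ q, q ⊗ (q ⊗ p), r(q, q, p))
  Descend into:  q ⊗ (q ⊗ p)
  Flatten:  q ⊗ q ⊗ p
  Order the arguments:  p ⊗ q ⊗ q
  Rebuild:  r(p ⊗ q ⊗ q, p ⊗ q ⊗ q, r(q, q, p))
Right:  r(r(q, q, p), (p ⊗ q) ⊗ q, (q ⊗ q) ⊗ p)
  Work inside:  (q ⊗ q) ⊗ p
  Merge nested applications:  q ⊗ q ⊗ p
  Order the arguments:  p ⊗ q ⊗ q
  Reassemble:  r(r(q, q, p), p ⊗ q ⊗ q, p ⊗ q ⊗ q)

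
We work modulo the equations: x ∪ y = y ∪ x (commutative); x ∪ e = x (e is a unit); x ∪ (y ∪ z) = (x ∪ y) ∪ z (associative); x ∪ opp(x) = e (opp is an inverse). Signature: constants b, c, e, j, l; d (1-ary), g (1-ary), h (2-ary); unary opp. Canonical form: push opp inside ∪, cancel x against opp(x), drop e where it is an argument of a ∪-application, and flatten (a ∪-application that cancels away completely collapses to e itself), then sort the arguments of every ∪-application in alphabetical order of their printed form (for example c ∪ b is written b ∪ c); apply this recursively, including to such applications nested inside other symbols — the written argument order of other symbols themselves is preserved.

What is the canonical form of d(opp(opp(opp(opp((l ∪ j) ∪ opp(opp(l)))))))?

Answer: d(j ∪ l ∪ l)

Derivation:
Work inside:  (l ∪ j) ∪ opp(opp(l))
Push opp inside:  distribute opp over ∪ and collapse double opp
Combine occurrences:  l ∪ l ∪ j
Sort arguments:  j ∪ l ∪ l
Put back:  d(j ∪ l ∪ l)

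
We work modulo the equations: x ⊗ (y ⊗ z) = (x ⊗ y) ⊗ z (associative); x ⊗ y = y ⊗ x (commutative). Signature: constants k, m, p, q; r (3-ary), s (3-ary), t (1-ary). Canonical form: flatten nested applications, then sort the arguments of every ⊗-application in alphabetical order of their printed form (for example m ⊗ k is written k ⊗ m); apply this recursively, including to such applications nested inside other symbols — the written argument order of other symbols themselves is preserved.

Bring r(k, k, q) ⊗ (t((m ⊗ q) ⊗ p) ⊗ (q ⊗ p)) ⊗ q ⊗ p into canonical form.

Flatten:  r(k, k, q) ⊗ t((m ⊗ q) ⊗ p) ⊗ q ⊗ p ⊗ q ⊗ p
Inside:  t((m ⊗ q) ⊗ p)  →  t(m ⊗ p ⊗ q)
Sort arguments:  p ⊗ p ⊗ q ⊗ q ⊗ r(k, k, q) ⊗ t(m ⊗ p ⊗ q)

Answer: p ⊗ p ⊗ q ⊗ q ⊗ r(k, k, q) ⊗ t(m ⊗ p ⊗ q)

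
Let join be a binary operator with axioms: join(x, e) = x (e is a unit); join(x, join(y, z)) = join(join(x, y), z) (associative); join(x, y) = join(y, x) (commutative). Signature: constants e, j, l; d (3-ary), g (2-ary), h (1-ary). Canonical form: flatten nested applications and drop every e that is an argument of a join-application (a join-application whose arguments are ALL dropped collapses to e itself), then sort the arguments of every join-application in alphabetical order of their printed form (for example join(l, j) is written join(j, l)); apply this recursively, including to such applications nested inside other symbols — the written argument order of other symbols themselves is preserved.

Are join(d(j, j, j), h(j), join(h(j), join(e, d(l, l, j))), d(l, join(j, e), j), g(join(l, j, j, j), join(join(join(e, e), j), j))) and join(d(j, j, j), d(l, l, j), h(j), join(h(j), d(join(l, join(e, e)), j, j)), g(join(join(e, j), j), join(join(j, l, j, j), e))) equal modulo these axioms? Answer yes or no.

Answer: no — join(d(j, j, j), d(l, j, j), d(l, l, j), g(join(j, j, j, l), join(j, j)), h(j), h(j)) vs join(d(j, j, j), d(l, j, j), d(l, l, j), g(join(j, j), join(j, j, j, l)), h(j), h(j))

Derivation:
Left:  join(d(j, j, j), h(j), join(h(j), join(e, d(l, l, j))), d(l, join(j, e), j), g(join(l, j, j, j), join(join(join(e, e), j), j)))
  Un-nest:  join(d(j, j, j), h(j), h(j), e, d(l, l, j), d(l, join(j, e), j), g(join(l, j, j, j), join(join(join(e, e), j), j)))
  Simplify inside:  d(l, join(j, e), j)  →  d(l, j, j)
  Canonicalize subterm:  g(join(l, j, j, j), join(join(join(e, e), j), j))  →  g(join(j, j, j, l), join(j, j))
  Drop the unit:  drop e
  Sort arguments:  join(d(j, j, j), d(l, j, j), d(l, l, j), g(join(j, j, j, l), join(j, j)), h(j), h(j))
Right:  join(d(j, j, j), d(l, l, j), h(j), join(h(j), d(join(l, join(e, e)), j, j)), g(join(join(e, j), j), join(join(j, l, j, j), e)))
  Merge nested applications:  join(d(j, j, j), d(l, l, j), h(j), h(j), d(join(l, join(e, e)), j, j), g(join(join(e, j), j), join(join(j, l, j, j), e)))
  Canonicalize subterm:  d(join(l, join(e, e)), j, j)  →  d(l, j, j)
  Simplify inside:  g(join(join(e, j), j), join(join(j, l, j, j), e))  →  g(join(j, j), join(j, j, j, l))
  Order the arguments:  join(d(j, j, j), d(l, j, j), d(l, l, j), g(join(j, j), join(j, j, j, l)), h(j), h(j))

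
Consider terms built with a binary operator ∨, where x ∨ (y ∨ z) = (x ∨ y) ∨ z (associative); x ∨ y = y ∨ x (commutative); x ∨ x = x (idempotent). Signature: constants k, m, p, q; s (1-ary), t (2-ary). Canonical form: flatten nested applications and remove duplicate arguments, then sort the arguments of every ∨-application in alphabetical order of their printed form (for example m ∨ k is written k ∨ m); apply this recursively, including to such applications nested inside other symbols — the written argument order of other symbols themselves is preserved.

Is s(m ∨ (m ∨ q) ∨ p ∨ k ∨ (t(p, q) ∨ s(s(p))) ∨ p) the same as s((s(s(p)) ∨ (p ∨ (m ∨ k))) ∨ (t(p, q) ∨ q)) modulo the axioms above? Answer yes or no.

Answer: yes — both canonical forms are s(k ∨ m ∨ p ∨ q ∨ s(s(p)) ∨ t(p, q))

Derivation:
Left:  s(m ∨ (m ∨ q) ∨ p ∨ k ∨ (t(p, q) ∨ s(s(p))) ∨ p)
  Work inside:  m ∨ (m ∨ q) ∨ p ∨ k ∨ (t(p, q) ∨ s(s(p))) ∨ p
  Merge nested applications:  m ∨ m ∨ q ∨ p ∨ k ∨ t(p, q) ∨ s(s(p)) ∨ p
  Idempotence:  drop duplicate m, p
  Sort:  k ∨ m ∨ p ∨ q ∨ s(s(p)) ∨ t(p, q)
  Reassemble:  s(k ∨ m ∨ p ∨ q ∨ s(s(p)) ∨ t(p, q))
Right:  s((s(s(p)) ∨ (p ∨ (m ∨ k))) ∨ (t(p, q) ∨ q))
  Work inside:  (s(s(p)) ∨ (p ∨ (m ∨ k))) ∨ (t(p, q) ∨ q)
  Flatten:  s(s(p)) ∨ p ∨ m ∨ k ∨ t(p, q) ∨ q
  Order the arguments:  k ∨ m ∨ p ∨ q ∨ s(s(p)) ∨ t(p, q)
  Rebuild:  s(k ∨ m ∨ p ∨ q ∨ s(s(p)) ∨ t(p, q))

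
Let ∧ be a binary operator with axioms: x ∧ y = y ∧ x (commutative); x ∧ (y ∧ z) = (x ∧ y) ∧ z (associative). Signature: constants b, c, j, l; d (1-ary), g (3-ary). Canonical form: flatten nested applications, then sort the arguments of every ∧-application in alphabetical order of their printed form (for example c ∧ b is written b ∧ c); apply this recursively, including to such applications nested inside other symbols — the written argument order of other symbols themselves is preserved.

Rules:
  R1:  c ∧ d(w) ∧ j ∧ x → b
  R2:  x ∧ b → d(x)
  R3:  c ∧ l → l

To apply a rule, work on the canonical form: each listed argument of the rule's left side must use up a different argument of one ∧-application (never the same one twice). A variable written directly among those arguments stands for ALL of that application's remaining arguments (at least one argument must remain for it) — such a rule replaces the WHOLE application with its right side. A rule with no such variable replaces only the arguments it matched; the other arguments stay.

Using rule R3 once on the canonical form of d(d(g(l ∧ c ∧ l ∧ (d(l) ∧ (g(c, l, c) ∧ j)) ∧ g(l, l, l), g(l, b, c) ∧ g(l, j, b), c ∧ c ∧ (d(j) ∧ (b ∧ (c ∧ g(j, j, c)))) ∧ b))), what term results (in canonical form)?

Canonical form:  d(d(g(c ∧ d(l) ∧ g(c, l, c) ∧ g(l, l, l) ∧ j ∧ l ∧ l, g(l, b, c) ∧ g(l, j, b), b ∧ b ∧ c ∧ c ∧ c ∧ d(j) ∧ g(j, j, c))))
Match R3:  consume c, l
New term:  d(d(g(d(l) ∧ g(c, l, c) ∧ g(l, l, l) ∧ j ∧ l ∧ l, g(l, b, c) ∧ g(l, j, b), b ∧ b ∧ c ∧ c ∧ c ∧ d(j) ∧ g(j, j, c))))

Answer: d(d(g(d(l) ∧ g(c, l, c) ∧ g(l, l, l) ∧ j ∧ l ∧ l, g(l, b, c) ∧ g(l, j, b), b ∧ b ∧ c ∧ c ∧ c ∧ d(j) ∧ g(j, j, c))))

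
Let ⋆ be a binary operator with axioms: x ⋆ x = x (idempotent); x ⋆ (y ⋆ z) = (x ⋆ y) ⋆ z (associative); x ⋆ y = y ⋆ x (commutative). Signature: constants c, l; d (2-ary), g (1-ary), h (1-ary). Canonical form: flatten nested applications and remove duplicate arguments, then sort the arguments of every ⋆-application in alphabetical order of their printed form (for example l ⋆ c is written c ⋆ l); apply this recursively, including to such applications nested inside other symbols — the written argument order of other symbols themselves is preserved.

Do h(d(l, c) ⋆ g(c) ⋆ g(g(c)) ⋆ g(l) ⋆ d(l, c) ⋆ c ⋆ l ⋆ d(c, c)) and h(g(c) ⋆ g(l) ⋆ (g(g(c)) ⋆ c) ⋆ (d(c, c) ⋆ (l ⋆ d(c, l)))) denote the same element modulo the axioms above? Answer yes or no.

Answer: no — h(c ⋆ d(c, c) ⋆ d(l, c) ⋆ g(c) ⋆ g(g(c)) ⋆ g(l) ⋆ l) vs h(c ⋆ d(c, c) ⋆ d(c, l) ⋆ g(c) ⋆ g(g(c)) ⋆ g(l) ⋆ l)

Derivation:
Left:  h(d(l, c) ⋆ g(c) ⋆ g(g(c)) ⋆ g(l) ⋆ d(l, c) ⋆ c ⋆ l ⋆ d(c, c))
  Descend into:  d(l, c) ⋆ g(c) ⋆ g(g(c)) ⋆ g(l) ⋆ d(l, c) ⋆ c ⋆ l ⋆ d(c, c)
  Idempotence:  drop duplicate d(l, c)
  Order the arguments:  c ⋆ d(c, c) ⋆ d(l, c) ⋆ g(c) ⋆ g(g(c)) ⋆ g(l) ⋆ l
  Put back:  h(c ⋆ d(c, c) ⋆ d(l, c) ⋆ g(c) ⋆ g(g(c)) ⋆ g(l) ⋆ l)
Right:  h(g(c) ⋆ g(l) ⋆ (g(g(c)) ⋆ c) ⋆ (d(c, c) ⋆ (l ⋆ d(c, l))))
  Work inside:  g(c) ⋆ g(l) ⋆ (g(g(c)) ⋆ c) ⋆ (d(c, c) ⋆ (l ⋆ d(c, l)))
  Un-nest:  g(c) ⋆ g(l) ⋆ g(g(c)) ⋆ c ⋆ d(c, c) ⋆ l ⋆ d(c, l)
  Sort arguments:  c ⋆ d(c, c) ⋆ d(c, l) ⋆ g(c) ⋆ g(g(c)) ⋆ g(l) ⋆ l
  Put back:  h(c ⋆ d(c, c) ⋆ d(c, l) ⋆ g(c) ⋆ g(g(c)) ⋆ g(l) ⋆ l)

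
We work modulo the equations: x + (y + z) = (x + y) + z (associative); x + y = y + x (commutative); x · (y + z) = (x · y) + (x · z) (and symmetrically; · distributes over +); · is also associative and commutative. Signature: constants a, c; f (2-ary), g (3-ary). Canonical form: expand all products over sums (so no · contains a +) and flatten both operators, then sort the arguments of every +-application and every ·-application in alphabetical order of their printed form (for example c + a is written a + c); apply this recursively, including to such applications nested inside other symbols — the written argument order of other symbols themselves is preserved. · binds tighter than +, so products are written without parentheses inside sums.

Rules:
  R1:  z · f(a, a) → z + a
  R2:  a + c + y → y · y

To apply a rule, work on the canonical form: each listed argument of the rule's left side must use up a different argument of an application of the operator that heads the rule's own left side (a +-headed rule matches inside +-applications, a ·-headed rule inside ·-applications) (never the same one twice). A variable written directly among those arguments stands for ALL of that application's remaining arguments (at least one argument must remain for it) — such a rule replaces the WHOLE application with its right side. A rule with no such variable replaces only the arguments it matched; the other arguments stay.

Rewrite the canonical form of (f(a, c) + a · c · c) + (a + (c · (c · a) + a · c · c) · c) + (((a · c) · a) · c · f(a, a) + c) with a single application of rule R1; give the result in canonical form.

Answer: a + a + a · a · c · c + a · c · c + a · c · c · c + a · c · c · c + c + f(a, c)

Derivation:
Canonical form:  a + a · a · c · c · f(a, a) + a · c · c + a · c · c · c + a · c · c · c + c + f(a, c)
R1 matches:  uses f(a, a);  z := a · a · c · c
The extension variable absorbs all remaining arguments, so the whole application is rewritten.
Giving:  a + a + a · a · c · c + a · c · c + a · c · c · c + a · c · c · c + c + f(a, c)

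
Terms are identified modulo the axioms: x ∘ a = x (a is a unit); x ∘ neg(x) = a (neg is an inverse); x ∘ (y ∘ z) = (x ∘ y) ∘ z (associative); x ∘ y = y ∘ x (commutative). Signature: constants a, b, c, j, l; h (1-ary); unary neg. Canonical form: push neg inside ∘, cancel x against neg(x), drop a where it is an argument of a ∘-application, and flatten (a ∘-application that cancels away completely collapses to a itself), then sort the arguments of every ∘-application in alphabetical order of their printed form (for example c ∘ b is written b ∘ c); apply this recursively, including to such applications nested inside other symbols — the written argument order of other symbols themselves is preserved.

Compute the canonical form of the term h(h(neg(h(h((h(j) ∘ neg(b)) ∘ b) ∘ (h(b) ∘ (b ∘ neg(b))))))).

Work inside:  h((h(j) ∘ neg(b)) ∘ b) ∘ (h(b) ∘ (b ∘ neg(b)))
Cancel inverse pairs:  b cancels
Collect terms:  h(h(j)) ∘ h(b)
Sort:  h(b) ∘ h(h(j))
Rebuild:  h(h(neg(h(h(b) ∘ h(h(j))))))

Answer: h(h(neg(h(h(b) ∘ h(h(j))))))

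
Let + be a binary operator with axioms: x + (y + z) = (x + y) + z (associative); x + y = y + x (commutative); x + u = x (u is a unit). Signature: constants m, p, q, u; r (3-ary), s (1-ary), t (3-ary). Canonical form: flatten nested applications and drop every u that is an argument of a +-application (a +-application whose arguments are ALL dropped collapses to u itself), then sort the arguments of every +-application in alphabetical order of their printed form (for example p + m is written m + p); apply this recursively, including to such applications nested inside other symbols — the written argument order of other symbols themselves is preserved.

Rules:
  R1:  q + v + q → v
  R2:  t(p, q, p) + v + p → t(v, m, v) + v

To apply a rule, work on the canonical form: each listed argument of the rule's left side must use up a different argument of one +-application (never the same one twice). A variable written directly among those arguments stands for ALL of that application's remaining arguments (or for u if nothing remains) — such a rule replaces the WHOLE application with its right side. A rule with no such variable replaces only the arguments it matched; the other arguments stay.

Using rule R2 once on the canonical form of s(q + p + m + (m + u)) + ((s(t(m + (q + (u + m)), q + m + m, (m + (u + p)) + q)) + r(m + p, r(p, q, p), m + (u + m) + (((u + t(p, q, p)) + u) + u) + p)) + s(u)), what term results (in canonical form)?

Canonical form:  r(m + p, r(p, q, p), m + m + p + t(p, q, p)) + s(m + m + p + q) + s(t(m + m + q, m + m + q, m + p + q)) + s(u)
Apply R2:  consuming p, t(p, q, p);  v := m + m
The extension variable absorbs all remaining arguments, so the whole application is rewritten.
Result:  r(m + p, r(p, q, p), m + m + t(m + m, m, m + m)) + s(m + m + p + q) + s(t(m + m + q, m + m + q, m + p + q)) + s(u)

Answer: r(m + p, r(p, q, p), m + m + t(m + m, m, m + m)) + s(m + m + p + q) + s(t(m + m + q, m + m + q, m + p + q)) + s(u)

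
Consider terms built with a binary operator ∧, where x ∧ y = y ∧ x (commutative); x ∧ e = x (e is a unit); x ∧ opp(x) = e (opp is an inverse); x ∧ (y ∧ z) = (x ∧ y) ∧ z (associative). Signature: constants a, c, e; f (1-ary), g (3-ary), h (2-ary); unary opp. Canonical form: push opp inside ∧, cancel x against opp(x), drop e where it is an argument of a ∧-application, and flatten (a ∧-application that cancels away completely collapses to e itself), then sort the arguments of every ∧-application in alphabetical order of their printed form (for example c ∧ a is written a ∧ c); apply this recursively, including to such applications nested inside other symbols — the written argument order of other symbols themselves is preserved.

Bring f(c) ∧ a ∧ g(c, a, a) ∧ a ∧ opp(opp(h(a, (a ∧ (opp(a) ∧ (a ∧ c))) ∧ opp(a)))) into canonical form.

Answer: a ∧ a ∧ f(c) ∧ g(c, a, a) ∧ h(a, c)

Derivation:
Push opp inside:  distribute opp over ∧ and collapse double opp
Combine occurrences:  f(c) ∧ a ∧ a ∧ g(c, a, a) ∧ h(a, c)
Order the arguments:  a ∧ a ∧ f(c) ∧ g(c, a, a) ∧ h(a, c)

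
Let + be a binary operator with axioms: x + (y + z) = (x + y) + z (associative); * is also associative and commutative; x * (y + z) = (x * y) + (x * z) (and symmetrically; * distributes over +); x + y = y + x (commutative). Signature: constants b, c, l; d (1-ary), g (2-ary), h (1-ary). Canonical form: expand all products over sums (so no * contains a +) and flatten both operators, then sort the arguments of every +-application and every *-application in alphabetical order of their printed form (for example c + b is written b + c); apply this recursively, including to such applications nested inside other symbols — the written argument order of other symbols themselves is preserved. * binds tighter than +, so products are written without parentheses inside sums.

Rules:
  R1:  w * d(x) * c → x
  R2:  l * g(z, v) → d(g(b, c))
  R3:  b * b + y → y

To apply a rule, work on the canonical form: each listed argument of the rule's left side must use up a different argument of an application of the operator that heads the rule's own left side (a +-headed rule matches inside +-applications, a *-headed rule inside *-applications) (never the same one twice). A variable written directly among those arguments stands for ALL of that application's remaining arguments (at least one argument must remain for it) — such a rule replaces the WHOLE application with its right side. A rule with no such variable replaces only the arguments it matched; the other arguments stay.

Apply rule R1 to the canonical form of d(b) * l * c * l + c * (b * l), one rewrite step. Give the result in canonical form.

Answer: b + b * c * l

Derivation:
Canonical form:  b * c * l + c * d(b) * l * l
Match R1:  consume c, d(b);  w := l * l, x := b
The variable takes the whole remainder — replace the entire application.
New term:  b + b * c * l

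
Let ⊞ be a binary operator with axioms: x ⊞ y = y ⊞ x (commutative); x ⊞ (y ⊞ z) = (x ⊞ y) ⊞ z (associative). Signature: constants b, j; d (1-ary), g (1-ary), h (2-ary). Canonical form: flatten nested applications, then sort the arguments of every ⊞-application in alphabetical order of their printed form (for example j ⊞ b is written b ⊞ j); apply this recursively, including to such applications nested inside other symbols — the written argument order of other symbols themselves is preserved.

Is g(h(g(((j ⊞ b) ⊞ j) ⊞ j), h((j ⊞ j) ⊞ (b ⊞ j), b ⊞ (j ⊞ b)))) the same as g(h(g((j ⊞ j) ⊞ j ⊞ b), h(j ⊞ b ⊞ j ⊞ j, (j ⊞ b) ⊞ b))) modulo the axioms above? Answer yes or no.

Left:  g(h(g(((j ⊞ b) ⊞ j) ⊞ j), h((j ⊞ j) ⊞ (b ⊞ j), b ⊞ (j ⊞ b))))
  Descend into:  (j ⊞ j) ⊞ (b ⊞ j)
  Un-nest:  j ⊞ j ⊞ b ⊞ j
  Order the arguments:  b ⊞ j ⊞ j ⊞ j
  Put back:  g(h(g(b ⊞ j ⊞ j ⊞ j), h(b ⊞ j ⊞ j ⊞ j, b ⊞ b ⊞ j)))
Right:  g(h(g((j ⊞ j) ⊞ j ⊞ b), h(j ⊞ b ⊞ j ⊞ j, (j ⊞ b) ⊞ b)))
  Work inside:  (j ⊞ j) ⊞ j ⊞ b
  Merge nested applications:  j ⊞ j ⊞ j ⊞ b
  Sort arguments:  b ⊞ j ⊞ j ⊞ j
  Put back:  g(h(g(b ⊞ j ⊞ j ⊞ j), h(b ⊞ j ⊞ j ⊞ j, b ⊞ b ⊞ j)))

Answer: yes — both canonical forms are g(h(g(b ⊞ j ⊞ j ⊞ j), h(b ⊞ j ⊞ j ⊞ j, b ⊞ b ⊞ j)))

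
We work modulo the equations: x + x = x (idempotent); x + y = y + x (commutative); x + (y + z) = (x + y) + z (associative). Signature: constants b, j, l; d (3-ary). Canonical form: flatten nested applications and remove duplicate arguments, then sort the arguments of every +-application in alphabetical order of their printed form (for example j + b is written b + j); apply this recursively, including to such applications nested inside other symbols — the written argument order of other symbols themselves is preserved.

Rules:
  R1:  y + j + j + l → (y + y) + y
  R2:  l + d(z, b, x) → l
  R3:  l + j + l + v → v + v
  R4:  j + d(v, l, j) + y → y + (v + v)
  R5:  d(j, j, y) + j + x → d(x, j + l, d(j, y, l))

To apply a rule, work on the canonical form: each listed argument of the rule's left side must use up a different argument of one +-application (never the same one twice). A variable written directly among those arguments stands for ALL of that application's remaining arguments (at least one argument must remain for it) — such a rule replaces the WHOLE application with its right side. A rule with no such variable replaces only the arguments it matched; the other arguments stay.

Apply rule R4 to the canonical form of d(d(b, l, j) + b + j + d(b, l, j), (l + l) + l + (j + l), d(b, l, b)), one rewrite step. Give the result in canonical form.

Answer: d(b, j + l, d(b, l, b))

Derivation:
Canonical form:  d(b + d(b, l, j) + j, j + l, d(b, l, b))
Match R4:  consume d(b, l, j), j;  v := b, y := b
The variable takes the whole remainder — replace the entire application.
Giving:  d(b, j + l, d(b, l, b))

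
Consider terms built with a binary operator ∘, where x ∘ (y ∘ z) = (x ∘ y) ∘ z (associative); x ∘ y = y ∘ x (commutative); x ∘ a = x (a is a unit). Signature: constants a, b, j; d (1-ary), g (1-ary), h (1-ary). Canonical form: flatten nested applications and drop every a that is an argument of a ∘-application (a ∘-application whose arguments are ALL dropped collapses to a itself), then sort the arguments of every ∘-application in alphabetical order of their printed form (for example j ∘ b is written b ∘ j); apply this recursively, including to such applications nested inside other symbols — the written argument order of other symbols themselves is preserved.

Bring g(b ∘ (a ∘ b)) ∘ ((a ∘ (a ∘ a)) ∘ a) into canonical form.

Merge nested applications:  g(b ∘ (a ∘ b)) ∘ a ∘ a ∘ a ∘ a
Canonicalize subterm:  g(b ∘ (a ∘ b))  →  g(b ∘ b)
Unit:  drop a (×4)
Sort arguments:  g(b ∘ b)

Answer: g(b ∘ b)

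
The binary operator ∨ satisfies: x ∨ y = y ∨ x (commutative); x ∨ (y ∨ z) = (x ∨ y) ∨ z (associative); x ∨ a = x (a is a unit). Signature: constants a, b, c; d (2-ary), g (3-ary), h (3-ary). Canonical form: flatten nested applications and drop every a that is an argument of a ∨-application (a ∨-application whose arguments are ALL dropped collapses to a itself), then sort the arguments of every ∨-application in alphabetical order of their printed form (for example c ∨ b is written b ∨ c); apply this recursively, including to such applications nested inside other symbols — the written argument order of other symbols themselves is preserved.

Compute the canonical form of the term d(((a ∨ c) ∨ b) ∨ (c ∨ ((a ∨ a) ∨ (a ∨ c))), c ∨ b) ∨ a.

Canonicalize subterm:  d(((a ∨ c) ∨ b) ∨ (c ∨ ((a ∨ a) ∨ (a ∨ c))), c ∨ b)  →  d(b ∨ c ∨ c ∨ c, b ∨ c)
Units out:  drop a
Sort arguments:  d(b ∨ c ∨ c ∨ c, b ∨ c)

Answer: d(b ∨ c ∨ c ∨ c, b ∨ c)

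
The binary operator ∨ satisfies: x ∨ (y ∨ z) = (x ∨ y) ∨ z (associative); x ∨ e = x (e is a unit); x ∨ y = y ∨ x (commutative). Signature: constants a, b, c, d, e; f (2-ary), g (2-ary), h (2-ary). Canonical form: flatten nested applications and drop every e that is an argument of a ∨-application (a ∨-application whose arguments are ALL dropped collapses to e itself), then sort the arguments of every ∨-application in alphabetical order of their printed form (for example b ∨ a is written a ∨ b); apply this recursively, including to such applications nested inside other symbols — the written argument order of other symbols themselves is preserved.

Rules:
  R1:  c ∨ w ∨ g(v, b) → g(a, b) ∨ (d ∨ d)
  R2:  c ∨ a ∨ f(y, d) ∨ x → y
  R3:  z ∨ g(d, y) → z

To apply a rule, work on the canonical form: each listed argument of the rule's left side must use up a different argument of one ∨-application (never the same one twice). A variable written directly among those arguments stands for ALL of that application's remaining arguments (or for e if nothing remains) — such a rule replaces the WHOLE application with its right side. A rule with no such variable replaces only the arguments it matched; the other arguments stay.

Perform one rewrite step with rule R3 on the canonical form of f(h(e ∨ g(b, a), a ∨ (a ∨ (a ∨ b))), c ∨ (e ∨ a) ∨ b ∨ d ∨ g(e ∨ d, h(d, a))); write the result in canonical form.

Answer: f(h(g(b, a), a ∨ a ∨ a ∨ b), a ∨ b ∨ c ∨ d)

Derivation:
Canonical form:  f(h(g(b, a), a ∨ a ∨ a ∨ b), a ∨ b ∨ c ∨ d ∨ g(d, h(d, a)))
Match R3:  consume g(d, h(d, a));  y := h(d, a), z := a ∨ b ∨ c ∨ d
Every leftover argument binds to the variable; the entire application is replaced.
New term:  f(h(g(b, a), a ∨ a ∨ a ∨ b), a ∨ b ∨ c ∨ d)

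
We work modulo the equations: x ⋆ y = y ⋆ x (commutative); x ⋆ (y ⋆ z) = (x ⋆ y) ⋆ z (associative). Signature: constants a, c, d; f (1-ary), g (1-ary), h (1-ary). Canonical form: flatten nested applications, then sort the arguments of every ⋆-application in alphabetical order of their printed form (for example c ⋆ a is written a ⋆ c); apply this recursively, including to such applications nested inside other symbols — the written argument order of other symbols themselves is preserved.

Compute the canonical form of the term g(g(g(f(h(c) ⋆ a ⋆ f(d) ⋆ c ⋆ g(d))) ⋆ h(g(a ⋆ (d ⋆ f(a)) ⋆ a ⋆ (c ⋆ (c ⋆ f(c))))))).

Answer: g(g(g(f(a ⋆ c ⋆ f(d) ⋆ g(d) ⋆ h(c))) ⋆ h(g(a ⋆ a ⋆ c ⋆ c ⋆ d ⋆ f(a) ⋆ f(c)))))

Derivation:
Work inside:  g(f(h(c) ⋆ a ⋆ f(d) ⋆ c ⋆ g(d))) ⋆ h(g(a ⋆ (d ⋆ f(a)) ⋆ a ⋆ (c ⋆ (c ⋆ f(c)))))
Inside:  g(f(h(c) ⋆ a ⋆ f(d) ⋆ c ⋆ g(d)))  →  g(f(a ⋆ c ⋆ f(d) ⋆ g(d) ⋆ h(c)))
Inside:  h(g(a ⋆ (d ⋆ f(a)) ⋆ a ⋆ (c ⋆ (c ⋆ f(c)))))  →  h(g(a ⋆ a ⋆ c ⋆ c ⋆ d ⋆ f(a) ⋆ f(c)))
Order the arguments:  g(f(a ⋆ c ⋆ f(d) ⋆ g(d) ⋆ h(c))) ⋆ h(g(a ⋆ a ⋆ c ⋆ c ⋆ d ⋆ f(a) ⋆ f(c)))
Rebuild:  g(g(g(f(a ⋆ c ⋆ f(d) ⋆ g(d) ⋆ h(c))) ⋆ h(g(a ⋆ a ⋆ c ⋆ c ⋆ d ⋆ f(a) ⋆ f(c)))))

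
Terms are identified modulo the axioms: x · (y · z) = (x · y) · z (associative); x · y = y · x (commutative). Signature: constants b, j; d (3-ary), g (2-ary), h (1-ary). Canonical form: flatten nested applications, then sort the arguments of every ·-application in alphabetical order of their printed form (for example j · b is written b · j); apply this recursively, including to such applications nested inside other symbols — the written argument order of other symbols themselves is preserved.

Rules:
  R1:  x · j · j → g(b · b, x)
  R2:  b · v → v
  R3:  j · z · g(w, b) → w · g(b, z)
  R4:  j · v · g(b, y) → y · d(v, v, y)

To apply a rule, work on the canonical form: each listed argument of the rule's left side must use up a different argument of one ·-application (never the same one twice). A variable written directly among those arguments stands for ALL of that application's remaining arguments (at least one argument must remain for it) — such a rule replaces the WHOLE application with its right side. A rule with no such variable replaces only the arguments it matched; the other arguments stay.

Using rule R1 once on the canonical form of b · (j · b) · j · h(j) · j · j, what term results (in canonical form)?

Canonical form:  b · b · h(j) · j · j · j · j
Apply R1:  consuming j, j;  x := b · b · h(j) · j · j
The extension variable absorbs all remaining arguments, so the whole application is rewritten.
New term:  g(b · b, b · b · h(j) · j · j)

Answer: g(b · b, b · b · h(j) · j · j)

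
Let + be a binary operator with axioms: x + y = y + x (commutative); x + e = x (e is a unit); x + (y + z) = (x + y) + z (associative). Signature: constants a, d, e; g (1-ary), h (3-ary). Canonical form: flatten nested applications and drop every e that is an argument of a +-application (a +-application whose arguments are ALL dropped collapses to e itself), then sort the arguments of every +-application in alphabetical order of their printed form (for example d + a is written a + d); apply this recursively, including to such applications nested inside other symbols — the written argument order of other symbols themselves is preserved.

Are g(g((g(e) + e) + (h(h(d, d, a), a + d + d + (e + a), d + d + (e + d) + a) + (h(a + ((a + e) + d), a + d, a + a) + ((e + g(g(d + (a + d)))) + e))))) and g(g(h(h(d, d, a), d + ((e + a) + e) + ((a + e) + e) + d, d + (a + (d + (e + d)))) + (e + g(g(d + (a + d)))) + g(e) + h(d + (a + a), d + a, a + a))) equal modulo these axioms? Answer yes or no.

Answer: yes — both canonical forms are g(g(g(e) + g(g(a + d + d)) + h(a + a + d, a + d, a + a) + h(h(d, d, a), a + a + d + d, a + d + d + d)))

Derivation:
Left:  g(g((g(e) + e) + (h(h(d, d, a), a + d + d + (e + a), d + d + (e + d) + a) + (h(a + ((a + e) + d), a + d, a + a) + ((e + g(g(d + (a + d)))) + e)))))
  Descend into:  (g(e) + e) + (h(h(d, d, a), a + d + d + (e + a), d + d + (e + d) + a) + (h(a + ((a + e) + d), a + d, a + a) + ((e + g(g(d + (a + d)))) + e)))
  Merge nested applications:  g(e) + e + h(h(d, d, a), a + d + d + (e + a), d + d + (e + d) + a) + h(a + ((a + e) + d), a + d, a + a) + e + g(g(d + (a + d))) + e
  Inside:  h(h(d, d, a), a + d + d + (e + a), d + d + (e + d) + a)  →  h(h(d, d, a), a + a + d + d, a + d + d + d)
  Simplify inside:  h(a + ((a + e) + d), a + d, a + a)  →  h(a + a + d, a + d, a + a)
  Canonicalize subterm:  g(g(d + (a + d)))  →  g(g(a + d + d))
  Unit:  drop e (×3)
  Sort arguments:  g(e) + g(g(a + d + d)) + h(a + a + d, a + d, a + a) + h(h(d, d, a), a + a + d + d, a + d + d + d)
  Rebuild:  g(g(g(e) + g(g(a + d + d)) + h(a + a + d, a + d, a + a) + h(h(d, d, a), a + a + d + d, a + d + d + d)))
Right:  g(g(h(h(d, d, a), d + ((e + a) + e) + ((a + e) + e) + d, d + (a + (d + (e + d)))) + (e + g(g(d + (a + d)))) + g(e) + h(d + (a + a), d + a, a + a)))
  Focus inside:  h(h(d, d, a), d + ((e + a) + e) + ((a + e) + e) + d, d + (a + (d + (e + d)))) + (e + g(g(d + (a + d)))) + g(e) + h(d + (a + a), d + a, a + a)
  Merge nested applications:  h(h(d, d, a), d + ((e + a) + e) + ((a + e) + e) + d, d + (a + (d + (e + d)))) + e + g(g(d + (a + d))) + g(e) + h(d + (a + a), d + a, a + a)
  Canonicalize subterm:  h(h(d, d, a), d + ((e + a) + e) + ((a + e) + e) + d, d + (a + (d + (e + d))))  →  h(h(d, d, a), a + a + d + d, a + d + d + d)
  Simplify inside:  g(g(d + (a + d)))  →  g(g(a + d + d))
  Inside:  h(d + (a + a), d + a, a + a)  →  h(a + a + d, a + d, a + a)
  Unit:  drop e
  Order the arguments:  g(e) + g(g(a + d + d)) + h(a + a + d, a + d, a + a) + h(h(d, d, a), a + a + d + d, a + d + d + d)
  Put back:  g(g(g(e) + g(g(a + d + d)) + h(a + a + d, a + d, a + a) + h(h(d, d, a), a + a + d + d, a + d + d + d)))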